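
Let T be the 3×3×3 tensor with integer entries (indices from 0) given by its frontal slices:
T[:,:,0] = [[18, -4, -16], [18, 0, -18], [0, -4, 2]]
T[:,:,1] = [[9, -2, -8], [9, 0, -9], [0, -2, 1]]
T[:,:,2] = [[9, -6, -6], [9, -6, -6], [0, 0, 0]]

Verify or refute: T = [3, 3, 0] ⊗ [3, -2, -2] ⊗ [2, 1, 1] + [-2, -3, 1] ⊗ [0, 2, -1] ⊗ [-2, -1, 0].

Reconstruct entrywise from the claimed factors. For example, T[1,1,2] = -6 and Σₗ aₗ[1]bₗ[1]cₗ[2] = (3)·(-2)·(1) + (-3)·(2)·(0) = -6; checking all 27 entries, every one matches. The claim holds.

Yes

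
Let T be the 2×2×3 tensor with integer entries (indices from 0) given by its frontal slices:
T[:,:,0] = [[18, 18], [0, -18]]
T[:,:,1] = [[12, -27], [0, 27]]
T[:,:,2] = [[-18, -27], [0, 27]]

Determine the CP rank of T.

Lower bound: the mode-2 unfolding of T (rows indexed by j, columns by (i,k) = (0,0), (0,1), (0,2), (1,0), (1,1), (1,2)) is [[18, 12, -18, 0, 0, 0], [18, -27, -27, -18, 27, 27]].
There the 2×2 minor on rows j ∈ {0, 1}, columns (i,k) ∈ {(0,0), (0,1)} is det [[18, 12], [18, -27]] = -702 ≠ 0, so this unfolding has rank ≥ 2; CP rank is at least every unfolding rank, so rank(T) ≥ 2. (This is only a lower bound: in general the CP rank may exceed every unfolding rank, so we still need to exhibit 2 rank-1 terms summing to T.)
Upper bound — finding two terms. Write S_k = T[:,:,k] for the frontal slices: S₀ = [[18, 18], [0, -18]], S₁ = [[12, -27], [0, 27]], S₂ = [[-18, -27], [0, 27]].
If T = a₁ ⊗ b₁ ⊗ c₁ + a₂ ⊗ b₂ ⊗ c₂ then each S_k = c₁[k]·a₁b₁ᵀ + c₂[k]·a₂b₂ᵀ. S₀ and S₁ are linearly independent, so a₁b₁ᵀ and a₂b₂ᵀ must span the same plane of matrices: they are the rank-1 matrices of the form x·S₀ + y·S₁.
det(x·S₀ + y·S₁) is −324·x² + 270·xy + 324·y² = (-54)·(2·x − 3·y)(3·x + 2·y), vanishing at (x:y) = (3:2) and (2:-3).
M₁ = 3·S₀ + 2·S₁ = [[78, 0], [0, 0]] = 78·[1, 0][1, 0]ᵀ and M₂ = 2·S₀ − 3·S₁ = [[0, 117], [0, -117]] = 117·[1, -1][0, 1]ᵀ, so take a₁ = [1, 0], b₁ = [1, 0], a₂ = [1, -1], b₂ = [0, 1].
Each slice is an integer combination of E₁ = a₁b₁ᵀ and E₂ = a₂b₂ᵀ: S₀ = 18·E₁ + 18·E₂, S₁ = 12·E₁ − 27·E₂, S₂ = −18·E₁ − 27·E₂; reading off coefficients, c₁ = [18, 12, -18] and c₂ = [18, -27, -27].
Hence T = [1, 0] ⊗ [1, 0] ⊗ [18, 12, -18] + [1, -1] ⊗ [0, 1] ⊗ [18, -27, -27], so rank(T) ≤ 2.
These bounds meet, so rank(T) = 2.
Check entry T[1,0,0] = 0: (0)·(1)·(18) + (-1)·(0)·(18) = 0.

2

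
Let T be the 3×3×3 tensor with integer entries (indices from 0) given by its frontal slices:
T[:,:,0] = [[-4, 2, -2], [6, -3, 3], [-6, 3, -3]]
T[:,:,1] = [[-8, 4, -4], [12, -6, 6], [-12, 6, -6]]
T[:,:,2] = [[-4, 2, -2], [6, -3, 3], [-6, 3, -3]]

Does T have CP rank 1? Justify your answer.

Yes

If T = a (x) b (x) c then every fibre of T is a multiple of the corresponding factor, so read the factors off the fibres through the nonzero entry T[0,0,0] = -4.
The mode-1 fibre T[:,0,0] = [-4, 6, -6] gives a = [2, -3, 3] (primitive direction); the mode-2 fibre T[0,:,0] = [-4, 2, -2] gives b = [2, -1, 1]; then c[k] = T[0,0,k] / (a[0]·b[0]) = [-4, -8, -4] / 4 = [-1, -2, -1].
Expanding [2, -3, 3] (x) [2, -1, 1] (x) [-1, -2, -1] reproduces all 27 entries of T, so T = [2, -3, 3] (x) [2, -1, 1] (x) [-1, -2, -1] and rank(T) ≤ 1.
Equivalently every frontal slice T[:,:,k] is c[k] times the rank-1 matrix [2, -3, 3] (x) [2, -1, 1]. So T has rank 1 (it is nonzero).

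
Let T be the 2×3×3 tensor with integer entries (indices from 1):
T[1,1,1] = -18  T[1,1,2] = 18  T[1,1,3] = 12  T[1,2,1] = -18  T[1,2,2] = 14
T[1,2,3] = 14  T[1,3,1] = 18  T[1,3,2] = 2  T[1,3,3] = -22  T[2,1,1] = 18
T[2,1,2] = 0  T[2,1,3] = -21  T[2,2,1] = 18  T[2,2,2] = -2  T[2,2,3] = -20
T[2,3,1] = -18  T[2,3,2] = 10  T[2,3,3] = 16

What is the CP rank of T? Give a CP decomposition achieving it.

Lower bound: the mode-2 unfolding of T (rows indexed by j, columns by (i,k) = (1,1), (1,2), (1,3), (2,1), (2,2), (2,3)) is [[-18, 18, 12, 18, 0, -21], [-18, 14, 14, 18, -2, -20], [18, 2, -22, -18, 10, 16]].
There the 2×2 minor on rows j ∈ {1, 2}, columns (i,k) ∈ {(1,1), (1,2)} is det [[-18, 18], [-18, 14]] = 72 ≠ 0, so this unfolding has rank ≥ 2; CP rank is at least every unfolding rank, so rank(T) ≥ 2. (Unfolding ranks only ever bound the CP rank from below — rank(T) can be strictly larger than all of them — so the matching upper bound has to come from an explicit 2-term decomposition.)
Upper bound — finding two terms. Write S_k = T[:,:,k] for the frontal slices: S₁ = [[-18, -18, 18], [18, 18, -18]], S₂ = [[18, 14, 2], [0, -2, 10]], S₃ = [[12, 14, -22], [-21, -20, 16]].
If T = a₁ (x) b₁ (x) c₁ + a₂ (x) b₂ (x) c₂ then each S_k = c₁[k]·a₁b₁ᵀ + c₂[k]·a₂b₂ᵀ. S₁ and S₂ are linearly independent, so a₁b₁ᵀ and a₂b₂ᵀ must span the same plane of matrices: they are the rank-1 matrices of the form x·S₁ + y·S₂.
The 2×2 minor of x·S₁ + y·S₂ on rows {1,2}, columns {1,2} is 108·xy − 36·y² = 36·(3·x − y)(y), vanishing at (x:y) = (1:3) and (1:0).
M₁ = S₁ + 3·S₂ = [[36, 24, 24], [18, 12, 12]] = 6·[2, 1][3, 2, 2]ᵀ and M₂ = S₁ = [[-18, -18, 18], [18, 18, -18]] = (-18)·[1, -1][1, 1, -1]ᵀ, so take a₁ = [2, 1], b₁ = [3, 2, 2], a₂ = [1, -1], b₂ = [1, 1, -1].
Each slice is an integer combination of E₁ = a₁b₁ᵀ and E₂ = a₂b₂ᵀ: S₁ = −18·E₂, S₂ = 2·E₁ + 6·E₂, S₃ = −E₁ + 18·E₂; reading off coefficients, c₁ = [0, 2, -1] and c₂ = [-18, 6, 18].
Hence T = [2, 1] (x) [3, 2, 2] (x) [0, 2, -1] + [1, -1] (x) [1, 1, -1] (x) [-18, 6, 18], so rank(T) ≤ 2.
These bounds meet, so rank(T) = 2.

rank(T) = 2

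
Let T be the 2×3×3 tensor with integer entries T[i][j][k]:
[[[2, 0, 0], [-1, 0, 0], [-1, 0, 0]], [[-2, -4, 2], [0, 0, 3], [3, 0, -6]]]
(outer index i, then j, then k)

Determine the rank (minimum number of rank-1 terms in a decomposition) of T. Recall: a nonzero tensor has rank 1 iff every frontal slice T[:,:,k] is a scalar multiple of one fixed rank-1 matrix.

Lower bound: in the mode-2 unfolding of T (rows indexed by j, columns by (i,k)) the 3×3 minor on rows j ∈ {0, 1, 2}, columns (i,k) ∈ {(0,0), (1,0), (1,1)} is det [[2, -2, -4], [-1, 0, 0], [-1, 3, 0]] = 12 ≠ 0, so that unfolding has rank ≥ 3 and hence rank(T) ≥ 3 (CP rank is at least every unfolding rank, though it can be larger).
Upper bound: T is a sum of 3 rank-1 terms, T = [0, 1] ⊗ [0, 1, -2] ⊗ [-1, 2, 2] + [0, 1] ⊗ [2, 1, -2] ⊗ [0, -2, 1] + [1, -1] ⊗ [2, -1, -1] ⊗ [1, 0, 0] (one valid choice — decompositions are not unique — normalised so each a, b is primitive with positive first nonzero entry; check it by expanding all entries), so rank(T) ≤ 3.
These bounds meet, so rank(T) = 3.

3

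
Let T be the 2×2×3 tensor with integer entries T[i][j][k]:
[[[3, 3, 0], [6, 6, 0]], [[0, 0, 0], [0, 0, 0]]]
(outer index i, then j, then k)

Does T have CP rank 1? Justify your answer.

Yes

If T = a ∘ b ∘ c then every fibre of T is a multiple of the corresponding factor, so read the factors off the fibres through the nonzero entry T[0,0,0] = 3.
The mode-1 fibre T[:,0,0] = [3, 0] gives a = [1, 0] (primitive direction); the mode-2 fibre T[0,:,0] = [3, 6] gives b = [1, 2]; then c[k] = T[0,0,k] / (a[0]·b[0]) = [3, 3, 0] / 1 = [3, 3, 0].
Expanding [1, 0] ∘ [1, 2] ∘ [3, 3, 0] reproduces all 12 entries of T, so T = [1, 0] ∘ [1, 2] ∘ [3, 3, 0] and rank(T) ≤ 1.
Equivalently every frontal slice T[:,:,k] is c[k] times the rank-1 matrix [1, 0] ∘ [1, 2]. So T has rank 1 (it is nonzero).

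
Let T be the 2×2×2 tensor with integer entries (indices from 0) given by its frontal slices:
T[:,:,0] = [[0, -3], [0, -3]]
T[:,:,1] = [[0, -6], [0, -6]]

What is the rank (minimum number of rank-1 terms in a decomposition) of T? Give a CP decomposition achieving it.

rank(T) = 1

Lower bound: T ≠ 0 (e.g. T[0,1,0] = -3), so rank(T) ≥ 1.
Upper bound: if T = a ⊗ b ⊗ c then every fibre of T is a multiple of the corresponding factor, so read the factors off the fibres through the nonzero entry T[0,1,0] = -3.
The mode-1 fibre T[:,1,0] = [-3, -3] gives a = [1, 1] (primitive direction); the mode-2 fibre T[0,:,0] = [0, -3] gives b = [0, 1]; then c[k] = T[0,1,k] / (a[0]·b[1]) = [-3, -6] / 1 = [-3, -6].
Expanding [1, 1] ⊗ [0, 1] ⊗ [-3, -6] reproduces all 8 entries of T, so T = [1, 1] ⊗ [0, 1] ⊗ [-3, -6] and rank(T) ≤ 1.
These bounds meet, so rank(T) = 1.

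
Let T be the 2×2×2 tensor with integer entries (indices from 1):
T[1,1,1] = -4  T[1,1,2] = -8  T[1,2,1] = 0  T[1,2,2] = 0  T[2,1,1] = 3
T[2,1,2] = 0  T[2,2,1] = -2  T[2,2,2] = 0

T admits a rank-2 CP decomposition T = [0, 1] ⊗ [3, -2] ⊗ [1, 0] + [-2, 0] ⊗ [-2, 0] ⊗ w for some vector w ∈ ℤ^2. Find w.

w = [-1, -2]

Subtract the known terms from T to get the rank-1 residual R = [-2, 0] ⊗ [-2, 0] ⊗ w, so R[i,j,k] = a[i]·b[j]·w[k]. Pick indices with nonzero a[1]·b[1] = (-2)·(-2) = 4. Only the fibre through (1,1,·) is needed: R[1,1,:] = T[1,1,:] − Σₗ aₗ[1]bₗ[1]cₗ = [-4, -8] − (0)·(3)·[1, 0] = [-4, -8]. Then w[k] = R[1,1,k] / 4 for each k, giving w = [-4, -8] / 4 = [-1, -2].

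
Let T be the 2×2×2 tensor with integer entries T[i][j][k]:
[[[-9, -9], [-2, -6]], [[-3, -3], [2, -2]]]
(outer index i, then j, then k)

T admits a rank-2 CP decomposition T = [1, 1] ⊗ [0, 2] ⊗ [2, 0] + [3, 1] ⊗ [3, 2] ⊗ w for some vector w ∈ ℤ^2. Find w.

Subtract the known terms from T to get the rank-1 residual R = [3, 1] ⊗ [3, 2] ⊗ w, so R[i,j,k] = a[i]·b[j]·w[k]. Pick indices with nonzero a[0]·b[0] = (3)·(3) = 9. Only the fibre through (0,0,·) is needed: R[0,0,:] = T[0,0,:] − Σₗ aₗ[0]bₗ[0]cₗ = [-9, -9] − (1)·(0)·[2, 0] = [-9, -9]. Then w[k] = R[0,0,k] / 9 for each k, giving w = [-9, -9] / 9 = [-1, -1].

w = [-1, -1]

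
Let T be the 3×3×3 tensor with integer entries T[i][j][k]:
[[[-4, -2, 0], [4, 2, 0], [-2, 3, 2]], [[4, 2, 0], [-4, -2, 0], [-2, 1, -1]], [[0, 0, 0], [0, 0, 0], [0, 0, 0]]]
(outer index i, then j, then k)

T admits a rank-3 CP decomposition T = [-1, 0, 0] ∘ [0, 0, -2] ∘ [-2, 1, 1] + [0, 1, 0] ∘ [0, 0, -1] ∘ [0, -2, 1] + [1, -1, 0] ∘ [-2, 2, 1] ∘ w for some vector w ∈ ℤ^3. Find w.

w = [2, 1, 0]

Subtract the known terms from T to get the rank-1 residual R = [1, -1, 0] ∘ [-2, 2, 1] ∘ w, so R[i,j,k] = a[i]·b[j]·w[k]. Pick indices with nonzero a[0]·b[0] = (1)·(-2) = -2. Only the fibre through (0,0,·) is needed: R[0,0,:] = T[0,0,:] − Σₗ aₗ[0]bₗ[0]cₗ = [-4, -2, 0] − (-1)·(0)·[-2, 1, 1] − (0)·(0)·[0, -2, 1] = [-4, -2, 0]. Then w[k] = R[0,0,k] / -2 for each k, giving w = [-4, -2, 0] / -2 = [2, 1, 0].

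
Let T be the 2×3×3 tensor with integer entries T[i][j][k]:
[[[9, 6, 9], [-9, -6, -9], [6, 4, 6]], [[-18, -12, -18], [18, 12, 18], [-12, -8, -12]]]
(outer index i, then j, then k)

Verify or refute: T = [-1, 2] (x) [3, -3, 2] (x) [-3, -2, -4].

No

Reconstruct entry (0,0,2) from the claimed factors: Σₗ aₗ[0]bₗ[0]cₗ[2] = (-1)·(3)·(-4) = 12, but T[0,0,2] = 9. The claim is false.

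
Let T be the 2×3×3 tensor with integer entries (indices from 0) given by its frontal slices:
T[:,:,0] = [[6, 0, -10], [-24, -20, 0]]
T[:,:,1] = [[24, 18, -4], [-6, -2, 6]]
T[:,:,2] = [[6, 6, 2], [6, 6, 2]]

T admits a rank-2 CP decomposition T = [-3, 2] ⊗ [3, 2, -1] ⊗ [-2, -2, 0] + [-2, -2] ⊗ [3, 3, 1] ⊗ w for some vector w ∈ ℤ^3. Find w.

w = [2, -1, -1]

Subtract the known terms from T to get the rank-1 residual R = [-2, -2] ⊗ [3, 3, 1] ⊗ w, so R[i,j,k] = a[i]·b[j]·w[k]. Pick indices with nonzero a[0]·b[0] = (-2)·(3) = -6. Only the fibre through (0,0,·) is needed: R[0,0,:] = T[0,0,:] − Σₗ aₗ[0]bₗ[0]cₗ = [6, 24, 6] − (-3)·(3)·[-2, -2, 0] = [-12, 6, 6]. Then w[k] = R[0,0,k] / -6 for each k, giving w = [-12, 6, 6] / -6 = [2, -1, -1].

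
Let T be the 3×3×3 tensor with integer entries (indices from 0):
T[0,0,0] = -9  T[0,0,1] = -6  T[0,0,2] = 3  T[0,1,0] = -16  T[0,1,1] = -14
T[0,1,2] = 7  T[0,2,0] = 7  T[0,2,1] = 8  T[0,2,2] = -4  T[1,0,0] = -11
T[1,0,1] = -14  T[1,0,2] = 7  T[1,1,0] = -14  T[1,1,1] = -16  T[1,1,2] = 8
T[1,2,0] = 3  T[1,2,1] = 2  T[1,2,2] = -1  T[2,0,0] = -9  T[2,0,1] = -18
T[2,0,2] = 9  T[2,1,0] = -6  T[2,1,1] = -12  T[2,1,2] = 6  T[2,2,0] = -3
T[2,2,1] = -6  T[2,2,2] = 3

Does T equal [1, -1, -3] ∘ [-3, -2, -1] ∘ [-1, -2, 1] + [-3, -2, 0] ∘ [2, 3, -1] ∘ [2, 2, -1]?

Yes

Reconstruct entrywise from the claimed factors. For example, T[2,0,2] = 9 and Σₗ aₗ[2]bₗ[0]cₗ[2] = (-3)·(-3)·(1) + (0)·(2)·(-1) = 9; checking all 27 entries, every one matches. The claim holds.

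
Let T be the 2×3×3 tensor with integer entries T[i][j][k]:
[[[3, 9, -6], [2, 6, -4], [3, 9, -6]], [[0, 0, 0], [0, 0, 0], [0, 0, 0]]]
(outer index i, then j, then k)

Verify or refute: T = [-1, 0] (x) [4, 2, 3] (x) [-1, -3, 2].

Reconstruct entry (0,0,0) from the claimed factors: Σₗ aₗ[0]bₗ[0]cₗ[0] = (-1)·(4)·(-1) = 4, but T[0,0,0] = 3. The claim is false.

No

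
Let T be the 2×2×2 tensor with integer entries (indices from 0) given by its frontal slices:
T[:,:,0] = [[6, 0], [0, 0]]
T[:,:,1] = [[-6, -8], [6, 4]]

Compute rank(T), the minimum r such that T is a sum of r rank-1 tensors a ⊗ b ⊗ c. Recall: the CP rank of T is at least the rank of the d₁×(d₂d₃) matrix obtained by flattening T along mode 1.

Lower bound: the mode-1 unfolding of T (rows indexed by i, columns by (j,k) = (0,0), (0,1), (1,0), (1,1)) is [[6, -6, 0, -8], [0, 6, 0, 4]].
There the 2×2 minor on rows i ∈ {0, 1}, columns (j,k) ∈ {(0,0), (0,1)} is det [[6, -6], [0, 6]] = 36 ≠ 0, so this unfolding has rank ≥ 2; CP rank is at least every unfolding rank, so rank(T) ≥ 2. (Unfolding ranks only ever bound the CP rank from below — rank(T) can be strictly larger than all of them — so the matching upper bound has to come from an explicit 2-term decomposition.)
Upper bound — finding two terms. Write S_k = T[:,:,k] for the frontal slices: S₀ = [[6, 0], [0, 0]], S₁ = [[-6, -8], [6, 4]].
If T = a₁ ⊗ b₁ ⊗ c₁ + a₂ ⊗ b₂ ⊗ c₂ then each S_k = c₁[k]·a₁b₁ᵀ + c₂[k]·a₂b₂ᵀ. S₀ and S₁ are linearly independent, so a₁b₁ᵀ and a₂b₂ᵀ must span the same plane of matrices: they are the rank-1 matrices of the form x·S₀ + y·S₁.
det(x·S₀ + y·S₁) is 24·xy + 24·y² = 24·(y)(x + y), vanishing at (x:y) = (1:0) and (1:-1).
M₁ = S₀ = [[6, 0], [0, 0]] = 6·(1, 0)(1, 0)ᵀ and M₂ = S₀ − S₁ = [[12, 8], [-6, -4]] = 2·(2, -1)(3, 2)ᵀ, so take a₁ = (1, 0), b₁ = (1, 0), a₂ = (2, -1), b₂ = (3, 2).
Each slice is an integer combination of E₁ = a₁b₁ᵀ and E₂ = a₂b₂ᵀ: S₀ = 6·E₁, S₁ = 6·E₁ − 2·E₂; reading off coefficients, c₁ = (6, 6) and c₂ = (0, -2).
Hence T = (1, 0) ⊗ (1, 0) ⊗ (6, 6) + (2, -1) ⊗ (3, 2) ⊗ (0, -2), so rank(T) ≤ 2.
These bounds meet, so rank(T) = 2.

2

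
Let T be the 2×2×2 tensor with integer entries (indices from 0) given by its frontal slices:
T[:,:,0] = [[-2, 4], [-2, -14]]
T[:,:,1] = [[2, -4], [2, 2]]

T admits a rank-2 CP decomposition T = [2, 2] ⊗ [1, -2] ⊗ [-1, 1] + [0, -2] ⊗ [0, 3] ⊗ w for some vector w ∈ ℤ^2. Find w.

w = [3, -1]

Subtract the known terms from T to get the rank-1 residual R = [0, -2] ⊗ [0, 3] ⊗ w, so R[i,j,k] = a[i]·b[j]·w[k]. Pick indices with nonzero a[1]·b[1] = (-2)·(3) = -6. Only the fibre through (1,1,·) is needed: R[1,1,:] = T[1,1,:] − Σₗ aₗ[1]bₗ[1]cₗ = [-14, 2] − (2)·(-2)·[-1, 1] = [-18, 6]. Then w[k] = R[1,1,k] / -6 for each k, giving w = [-18, 6] / -6 = [3, -1].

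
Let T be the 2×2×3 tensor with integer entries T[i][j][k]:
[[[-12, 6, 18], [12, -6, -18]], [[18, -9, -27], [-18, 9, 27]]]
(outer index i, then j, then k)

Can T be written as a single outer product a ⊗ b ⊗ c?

Yes

The mode-1 fibre T[:,0,0] = [-12, 18] gives a = [2, -3] (primitive direction); the mode-2 fibre T[0,:,0] = [-12, 12] gives b = [1, -1]; then c[k] = T[0,0,k] / (a[0]·b[0]) = [-12, 6, 18] / 2 = [-6, 3, 9].
Expanding [2, -3] ⊗ [1, -1] ⊗ [-6, 3, 9] reproduces all 12 entries of T, so T = [2, -3] ⊗ [1, -1] ⊗ [-6, 3, 9] and rank(T) ≤ 1.
Equivalently every frontal slice T[:,:,k] is c[k] times the rank-1 matrix [2, -3] ⊗ [1, -1]. So T has rank 1 (it is nonzero).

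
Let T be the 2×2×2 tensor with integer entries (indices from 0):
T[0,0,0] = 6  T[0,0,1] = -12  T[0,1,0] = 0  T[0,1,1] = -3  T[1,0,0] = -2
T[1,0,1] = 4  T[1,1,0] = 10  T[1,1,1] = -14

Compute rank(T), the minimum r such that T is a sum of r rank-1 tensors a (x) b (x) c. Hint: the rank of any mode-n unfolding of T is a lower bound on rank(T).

Lower bound: the mode-3 unfolding of T (rows indexed by k, columns by (i,j) = (0,0), (0,1), (1,0), (1,1)) is [[6, 0, -2, 10], [-12, -3, 4, -14]].
There the 2×2 minor on rows k ∈ {0, 1}, columns (i,j) ∈ {(0,0), (0,1)} is det [[6, 0], [-12, -3]] = -18 ≠ 0, so this unfolding has rank ≥ 2; CP rank is at least every unfolding rank, so rank(T) ≥ 2. (Flattening ranks never certify an upper bound on CP rank; for that we must actually write T with 2 rank-1 terms.)
Upper bound — finding two terms. Write S_k = T[:,:,k] for the frontal slices: S₀ = [[6, 0], [-2, 10]], S₁ = [[-12, -3], [4, -14]].
If T = a₁ (x) b₁ (x) c₁ + a₂ (x) b₂ (x) c₂ then each S_k = c₁[k]·a₁b₁ᵀ + c₂[k]·a₂b₂ᵀ. S₀ and S₁ are linearly independent, so a₁b₁ᵀ and a₂b₂ᵀ must span the same plane of matrices: they are the rank-1 matrices of the form x·S₀ + y·S₁.
det(x·S₀ + y·S₁) is 60·x² − 210·xy + 180·y² = 30·(2·x − 3·y)(x − 2·y), vanishing at (x:y) = (3:2) and (2:1).
M₁ = 3·S₀ + 2·S₁ = [[-6, -6], [2, 2]] = (-2)·(3, -1)(1, 1)ᵀ and M₂ = 2·S₀ + S₁ = [[0, -3], [0, 6]] = (-3)·(1, -2)(0, 1)ᵀ, so take a₁ = (3, -1), b₁ = (1, 1), a₂ = (1, -2), b₂ = (0, 1).
Each slice is an integer combination of E₁ = a₁b₁ᵀ and E₂ = a₂b₂ᵀ: S₀ = 2·E₁ − 6·E₂, S₁ = −4·E₁ + 9·E₂; reading off coefficients, c₁ = (2, -4) and c₂ = (-6, 9).
Hence T = (3, -1) (x) (1, 1) (x) (2, -4) + (1, -2) (x) (0, 1) (x) (-6, 9), so rank(T) ≤ 2.
These bounds meet, so rank(T) = 2.
Check entry T[1,1,1] = -14: (-1)·(1)·(-4) + (-2)·(1)·(9) = -14.

2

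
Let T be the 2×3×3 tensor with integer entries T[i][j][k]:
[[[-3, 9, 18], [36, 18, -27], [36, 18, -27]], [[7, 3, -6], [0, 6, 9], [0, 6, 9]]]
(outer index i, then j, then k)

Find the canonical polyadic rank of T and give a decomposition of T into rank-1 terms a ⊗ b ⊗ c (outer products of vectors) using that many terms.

Lower bound: in the mode-1 unfolding of T (rows indexed by i, columns by (j,k)) the 2×2 minor on rows i ∈ {0, 1}, columns (j,k) ∈ {(0,0), (0,1)} is det [[-3, 9], [7, 3]] = -72 ≠ 0, so that unfolding has rank ≥ 2 and hence rank(T) ≥ 2 (CP rank is at least every unfolding rank, though it can be larger).
Upper bound: with S_k = T[:,:,k], the two rank-1 terms a₁b₁ᵀ, a₂b₂ᵀ are the rank-1 members of the pencil x·S₀ + y·S₁.
The 2×2 minor of x·S₀ + y·S₁ on rows {0,1}, columns {0,1} is −252·x² − 252·xy = (-252)·(x + y)(x), vanishing at (x:y) = (1:-1) and (0:1).
M₁ = S₀ − S₁ = [[-12, 18, 18], [4, -6, -6]] = (-2)·[3, -1][2, -3, -3]ᵀ and M₂ = S₁ = [[9, 18, 18], [3, 6, 6]] = 3·[3, 1][1, 2, 2]ᵀ, so take a₁ = [3, -1], b₁ = [2, -3, -3], a₂ = [3, 1], b₂ = [1, 2, 2].
Each slice is an integer combination of E₁ = a₁b₁ᵀ and E₂ = a₂b₂ᵀ: S₀ = −2·E₁ + 3·E₂, S₁ = 3·E₂, S₂ = 3·E₁; reading off coefficients, c₁ = [-2, 0, 3] and c₂ = [3, 3, 0].
Hence T = [3, -1] ⊗ [2, -3, -3] ⊗ [-2, 0, 3] + [3, 1] ⊗ [1, 2, 2] ⊗ [3, 3, 0], so rank(T) ≤ 2.
These bounds meet, so rank(T) = 2.

rank(T) = 2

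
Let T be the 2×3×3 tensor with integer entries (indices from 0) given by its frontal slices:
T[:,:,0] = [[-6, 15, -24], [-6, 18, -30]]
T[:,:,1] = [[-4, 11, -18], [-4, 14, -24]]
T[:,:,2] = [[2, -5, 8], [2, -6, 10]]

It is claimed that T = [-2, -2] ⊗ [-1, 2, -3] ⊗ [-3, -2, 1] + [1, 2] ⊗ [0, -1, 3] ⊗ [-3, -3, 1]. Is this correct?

No

Reconstruct entry (0,2,0) from the claimed factors: Σₗ aₗ[0]bₗ[2]cₗ[0] = (-2)·(-3)·(-3) + (1)·(3)·(-3) = -27, but T[0,2,0] = -24. The claim is false.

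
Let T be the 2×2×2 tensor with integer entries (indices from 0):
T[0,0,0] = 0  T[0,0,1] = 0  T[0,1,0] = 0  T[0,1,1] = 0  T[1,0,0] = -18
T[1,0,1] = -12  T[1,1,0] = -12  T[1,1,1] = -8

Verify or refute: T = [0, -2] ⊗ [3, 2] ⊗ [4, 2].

Reconstruct entry (1,0,0) from the claimed factors: Σₗ aₗ[1]bₗ[0]cₗ[0] = (-2)·(3)·(4) = -24, but T[1,0,0] = -18. The claim is false.

No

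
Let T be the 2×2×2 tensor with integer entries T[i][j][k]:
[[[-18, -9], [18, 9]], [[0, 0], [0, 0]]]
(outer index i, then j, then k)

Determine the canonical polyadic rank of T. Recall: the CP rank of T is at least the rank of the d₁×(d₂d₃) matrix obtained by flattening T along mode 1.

1

Lower bound: T ≠ 0 (e.g. T[0,0,0] = -18), so rank(T) ≥ 1.
Upper bound: if T = a (x) b (x) c then every fibre of T is a multiple of the corresponding factor, so read the factors off the fibres through the nonzero entry T[0,0,0] = -18.
The mode-1 fibre T[:,0,0] = [-18, 0] gives a = (1, 0) (primitive direction); the mode-2 fibre T[0,:,0] = [-18, 18] gives b = (1, -1); then c[k] = T[0,0,k] / (a[0]·b[0]) = [-18, -9] / 1 = (-18, -9).
Expanding (1, 0) (x) (1, -1) (x) (-18, -9) reproduces all 8 entries of T, so T = (1, 0) (x) (1, -1) (x) (-18, -9) and rank(T) ≤ 1.
These bounds meet, so rank(T) = 1.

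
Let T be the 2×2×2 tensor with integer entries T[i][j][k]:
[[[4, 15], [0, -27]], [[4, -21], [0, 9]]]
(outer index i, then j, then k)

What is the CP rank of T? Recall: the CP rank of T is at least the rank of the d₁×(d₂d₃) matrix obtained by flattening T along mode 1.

2

Lower bound: the mode-3 unfolding of T (rows indexed by k, columns by (i,j) = (0,0), (0,1), (1,0), (1,1)) is [[4, 0, 4, 0], [15, -27, -21, 9]].
There the 2×2 minor on rows k ∈ {0, 1}, columns (i,j) ∈ {(0,0), (0,1)} is det [[4, 0], [15, -27]] = -108 ≠ 0, so this unfolding has rank ≥ 2; CP rank is at least every unfolding rank, so rank(T) ≥ 2. (Flattening ranks never certify an upper bound on CP rank; for that we must actually write T with 2 rank-1 terms.)
Upper bound — finding two terms. Write S_k = T[:,:,k] for the frontal slices: S₀ = [[4, 0], [4, 0]], S₁ = [[15, -27], [-21, 9]].
If T = a₁ ⊗ b₁ ⊗ c₁ + a₂ ⊗ b₂ ⊗ c₂ then each S_k = c₁[k]·a₁b₁ᵀ + c₂[k]·a₂b₂ᵀ. S₀ and S₁ are linearly independent, so a₁b₁ᵀ and a₂b₂ᵀ must span the same plane of matrices: they are the rank-1 matrices of the form x·S₀ + y·S₁.
det(x·S₀ + y·S₁) is 144·xy − 432·y² = 144·(x − 3·y)(y), vanishing at (x:y) = (3:1) and (1:0).
M₁ = 3·S₀ + S₁ = [[27, -27], [-9, 9]] = 9·[3, -1][1, -1]ᵀ and M₂ = S₀ = [[4, 0], [4, 0]] = 4·[1, 1][1, 0]ᵀ, so take a₁ = [3, -1], b₁ = [1, -1], a₂ = [1, 1], b₂ = [1, 0].
Each slice is an integer combination of E₁ = a₁b₁ᵀ and E₂ = a₂b₂ᵀ: S₀ = 4·E₂, S₁ = 9·E₁ − 12·E₂; reading off coefficients, c₁ = [0, 9] and c₂ = [4, -12].
Hence T = [3, -1] ⊗ [1, -1] ⊗ [0, 9] + [1, 1] ⊗ [1, 0] ⊗ [4, -12], so rank(T) ≤ 2.
These bounds meet, so rank(T) = 2.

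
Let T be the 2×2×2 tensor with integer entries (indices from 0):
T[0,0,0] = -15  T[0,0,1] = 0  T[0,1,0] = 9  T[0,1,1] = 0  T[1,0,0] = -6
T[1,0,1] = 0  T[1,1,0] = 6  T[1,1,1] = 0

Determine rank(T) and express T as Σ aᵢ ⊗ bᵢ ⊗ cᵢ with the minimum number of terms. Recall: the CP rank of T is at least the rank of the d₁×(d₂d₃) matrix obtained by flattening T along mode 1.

rank(T) = 2

Lower bound: the mode-1 unfolding of T (rows indexed by i, columns by (j,k) = (0,0), (0,1), (1,0), (1,1)) is [[-15, 0, 9, 0], [-6, 0, 6, 0]].
There the 2×2 minor on rows i ∈ {0, 1}, columns (j,k) ∈ {(0,0), (1,0)} is det [[-15, 9], [-6, 6]] = -36 ≠ 0, so this unfolding has rank ≥ 2; CP rank is at least every unfolding rank, so rank(T) ≥ 2. (This is only a lower bound: in general the CP rank may exceed every unfolding rank, so we still need to exhibit 2 rank-1 terms summing to T.)
Upper bound — finding two terms. Every mode-3 slice of T is a multiple of one matrix: T[:,:,k] = c[k]·M with c = (1, 0) and M = [[-15, 9], [-6, 6]] (rows indexed by i, columns by j). So it suffices to write M as a sum of two rank-1 matrices.
Splitting M by its rows (i = 0, 1), M = (1, 0)(-15, 9)ᵀ + (0, 1)(-6, 6)ᵀ.
Hence T = (1, 0) ⊗ (-15, 9) ⊗ (1, 0) + (0, 1) ⊗ (-6, 6) ⊗ (1, 0), so rank(T) ≤ 2.
These bounds meet, so rank(T) = 2.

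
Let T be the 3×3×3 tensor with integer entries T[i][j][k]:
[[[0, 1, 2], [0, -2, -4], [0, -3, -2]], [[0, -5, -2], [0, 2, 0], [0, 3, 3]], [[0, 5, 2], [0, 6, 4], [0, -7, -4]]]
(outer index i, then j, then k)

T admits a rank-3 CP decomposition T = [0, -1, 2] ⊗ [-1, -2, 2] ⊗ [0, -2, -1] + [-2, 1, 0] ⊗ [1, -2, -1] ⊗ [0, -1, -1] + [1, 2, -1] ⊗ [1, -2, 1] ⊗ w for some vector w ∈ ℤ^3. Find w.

Subtract the known terms from T to get the rank-1 residual R = [1, 2, -1] ⊗ [1, -2, 1] ⊗ w, so R[i,j,k] = a[i]·b[j]·w[k]. Pick indices with nonzero a[0]·b[0] = (1)·(1) = 1. Only the fibre through (0,0,·) is needed: R[0,0,:] = T[0,0,:] − Σₗ aₗ[0]bₗ[0]cₗ = [0, 1, 2] − (0)·(-1)·[0, -2, -1] − (-2)·(1)·[0, -1, -1] = [0, -1, 0]. Then w[k] = R[0,0,k] / 1 for each k, giving w = [0, -1, 0] / 1 = [0, -1, 0].

w = [0, -1, 0]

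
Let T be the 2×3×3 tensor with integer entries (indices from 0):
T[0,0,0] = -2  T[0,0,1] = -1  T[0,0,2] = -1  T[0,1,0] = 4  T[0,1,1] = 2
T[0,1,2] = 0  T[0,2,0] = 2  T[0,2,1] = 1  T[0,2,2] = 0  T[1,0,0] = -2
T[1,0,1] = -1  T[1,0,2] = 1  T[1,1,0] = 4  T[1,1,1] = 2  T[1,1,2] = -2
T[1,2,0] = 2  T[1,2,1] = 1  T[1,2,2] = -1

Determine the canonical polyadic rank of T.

2

Lower bound: the mode-3 unfolding of T (rows indexed by k, columns by (i,j) = (0,0), (0,1), (0,2), (1,0), (1,1), (1,2)) is [[-2, 4, 2, -2, 4, 2], [-1, 2, 1, -1, 2, 1], [-1, 0, 0, 1, -2, -1]].
There the 2×2 minor on rows k ∈ {0, 2}, columns (i,j) ∈ {(0,0), (0,1)} is det [[-2, 4], [-1, 0]] = 4 ≠ 0, so this unfolding has rank ≥ 2; CP rank is at least every unfolding rank, so rank(T) ≥ 2. (Flattening ranks never certify an upper bound on CP rank; for that we must actually write T with 2 rank-1 terms.)
Upper bound — finding two terms. Write S_k = T[:,:,k] for the frontal slices: S₀ = [[-2, 4, 2], [-2, 4, 2]], S₁ = [[-1, 2, 1], [-1, 2, 1]], S₂ = [[-1, 0, 0], [1, -2, -1]].
If T = a₁ ⊗ b₁ ⊗ c₁ + a₂ ⊗ b₂ ⊗ c₂ then each S_k = c₁[k]·a₁b₁ᵀ + c₂[k]·a₂b₂ᵀ. S₀ and S₂ are linearly independent, so a₁b₁ᵀ and a₂b₂ᵀ must span the same plane of matrices: they are the rank-1 matrices of the form x·S₀ + y·S₂.
The 2×2 minor of x·S₀ + y·S₂ on rows {0,1}, columns {0,1} is −4·xy + 2·y² = (-2)·(2·x − y)(y), vanishing at (x:y) = (1:2) and (1:0).
M₁ = S₀ + 2·S₂ = [[-4, 4, 2], [0, 0, 0]] = (-2)·[1, 0][2, -2, -1]ᵀ and M₂ = S₀ = [[-2, 4, 2], [-2, 4, 2]] = (-2)·[1, 1][1, -2, -1]ᵀ, so take a₁ = [1, 0], b₁ = [2, -2, -1], a₂ = [1, 1], b₂ = [1, -2, -1].
Each slice is an integer combination of E₁ = a₁b₁ᵀ and E₂ = a₂b₂ᵀ: S₀ = −2·E₂, S₁ = −E₂, S₂ = −E₁ + E₂; reading off coefficients, c₁ = [0, 0, -1] and c₂ = [-2, -1, 1].
Hence T = [1, 0] ⊗ [2, -2, -1] ⊗ [0, 0, -1] + [1, 1] ⊗ [1, -2, -1] ⊗ [-2, -1, 1], so rank(T) ≤ 2.
These bounds meet, so rank(T) = 2.
Check entry T[0,1,2] = 0: (1)·(-2)·(-1) + (1)·(-2)·(1) = 0.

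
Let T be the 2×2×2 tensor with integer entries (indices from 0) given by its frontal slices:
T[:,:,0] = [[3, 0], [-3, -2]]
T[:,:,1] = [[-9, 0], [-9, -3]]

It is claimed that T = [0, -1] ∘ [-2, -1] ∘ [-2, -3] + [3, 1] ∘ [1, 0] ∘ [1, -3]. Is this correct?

Reconstruct entrywise from the claimed factors. For example, T[1,0,1] = -9 and Σₗ aₗ[1]bₗ[0]cₗ[1] = (-1)·(-2)·(-3) + (1)·(1)·(-3) = -9; checking all 8 entries, every one matches. The claim holds.

Yes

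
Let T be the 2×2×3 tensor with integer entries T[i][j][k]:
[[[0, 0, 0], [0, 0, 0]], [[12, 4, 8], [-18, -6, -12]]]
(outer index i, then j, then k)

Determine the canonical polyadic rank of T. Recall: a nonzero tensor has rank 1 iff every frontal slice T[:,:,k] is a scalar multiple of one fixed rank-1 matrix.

Lower bound: T ≠ 0 (e.g. T[1,0,0] = 12), so rank(T) ≥ 1.
Upper bound: if T = a (x) b (x) c then every fibre of T is a multiple of the corresponding factor, so read the factors off the fibres through the nonzero entry T[1,0,0] = 12.
The mode-1 fibre T[:,0,0] = [0, 12] gives a = [0, 1] (primitive direction); the mode-2 fibre T[1,:,0] = [12, -18] gives b = [2, -3]; then c[k] = T[1,0,k] / (a[1]·b[0]) = [12, 4, 8] / 2 = [6, 2, 4].
Expanding [0, 1] (x) [2, -3] (x) [6, 2, 4] reproduces all 12 entries of T, so T = [0, 1] (x) [2, -3] (x) [6, 2, 4] and rank(T) ≤ 1.
These bounds meet, so rank(T) = 1.
Check entry T[1,1,0] = -18: (1)·(-3)·(6) = -18.

1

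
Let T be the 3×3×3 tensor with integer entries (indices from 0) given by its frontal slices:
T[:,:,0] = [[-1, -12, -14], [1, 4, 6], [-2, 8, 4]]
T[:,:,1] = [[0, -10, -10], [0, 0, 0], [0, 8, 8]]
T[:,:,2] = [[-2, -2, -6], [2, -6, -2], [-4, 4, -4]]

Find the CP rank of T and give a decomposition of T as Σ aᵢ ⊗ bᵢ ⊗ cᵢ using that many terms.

Lower bound: the mode-1 unfolding of T (rows indexed by i, columns by (j,k) = (0,0), (0,1), (0,2), (1,0), (1,1), (1,2), (2,0), (2,1), (2,2)) is [[-1, 0, -2, -12, -10, -2, -14, -10, -6], [1, 0, 2, 4, 0, -6, 6, 0, -2], [-2, 0, -4, 8, 8, 4, 4, 8, -4]].
There the 3×3 minor on rows i ∈ {0, 1, 2}, columns (j,k) ∈ {(0,0), (1,0), (1,1)} is det [[-1, -12, -10], [1, 4, 0], [-2, 8, 8]] = -96 ≠ 0, so this unfolding has rank ≥ 3; CP rank is at least every unfolding rank, so rank(T) ≥ 3. (Unfolding ranks only ever bound the CP rank from below — rank(T) can be strictly larger than all of them — so the matching upper bound has to come from an explicit 3-term decomposition.)
Upper bound: T is a sum of 3 rank-1 terms, T = [1, -2, 0] ⊗ [0, 1, 1] ⊗ [-4, -2, 2] + [1, -1, 2] ⊗ [1, 0, 2] ⊗ [-1, 0, -2] + [2, 1, -2] ⊗ [0, 1, 1] ⊗ [-4, -4, -2] (written with every a and b primitive with positive leading entry and the scale carried by c; CP decompositions are not unique, and this one is verified by expanding entrywise), so rank(T) ≤ 3.
These bounds meet, so rank(T) = 3.
Check entry T[0,1,1] = -10: (1)·(1)·(-2) + (1)·(0)·(0) + (2)·(1)·(-4) = -10.

rank(T) = 3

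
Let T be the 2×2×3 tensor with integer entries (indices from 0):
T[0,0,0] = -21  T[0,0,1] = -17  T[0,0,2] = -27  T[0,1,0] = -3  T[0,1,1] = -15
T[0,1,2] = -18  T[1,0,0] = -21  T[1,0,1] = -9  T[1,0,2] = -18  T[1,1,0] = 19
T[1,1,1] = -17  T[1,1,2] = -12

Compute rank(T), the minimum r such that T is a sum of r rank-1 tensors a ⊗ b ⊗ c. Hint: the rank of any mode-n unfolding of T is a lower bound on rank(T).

2

Lower bound: the mode-3 unfolding of T (rows indexed by k, columns by (i,j) = (0,0), (0,1), (1,0), (1,1)) is [[-21, -3, -21, 19], [-17, -15, -9, -17], [-27, -18, -18, -12]].
There the 2×2 minor on rows k ∈ {0, 1}, columns (i,j) ∈ {(0,0), (0,1)} is det [[-21, -3], [-17, -15]] = 264 ≠ 0, so this unfolding has rank ≥ 2; CP rank is at least every unfolding rank, so rank(T) ≥ 2. (This is only a lower bound: in general the CP rank may exceed every unfolding rank, so we still need to exhibit 2 rank-1 terms summing to T.)
Upper bound — finding two terms. Write S_k = T[:,:,k] for the frontal slices: S₀ = [[-21, -3], [-21, 19]], S₁ = [[-17, -15], [-9, -17]], S₂ = [[-27, -18], [-18, -12]].
If T = a₁ ⊗ b₁ ⊗ c₁ + a₂ ⊗ b₂ ⊗ c₂ then each S_k = c₁[k]·a₁b₁ᵀ + c₂[k]·a₂b₂ᵀ. S₀ and S₁ are linearly independent, so a₁b₁ᵀ and a₂b₂ᵀ must span the same plane of matrices: they are the rank-1 matrices of the form x·S₀ + y·S₁.
det(x·S₀ + y·S₁) is −462·x² − 308·xy + 154·y² = (-154)·(3·x − y)(x + y), vanishing at (x:y) = (1:3) and (1:-1).
M₁ = S₀ + 3·S₁ = [[-72, -48], [-48, -32]] = (-8)·[3, 2][3, 2]ᵀ and M₂ = S₀ − S₁ = [[-4, 12], [-12, 36]] = (-4)·[1, 3][1, -3]ᵀ, so take a₁ = [3, 2], b₁ = [3, 2], a₂ = [1, 3], b₂ = [1, -3].
Each slice is an integer combination of E₁ = a₁b₁ᵀ and E₂ = a₂b₂ᵀ: S₀ = −2·E₁ − 3·E₂, S₁ = −2·E₁ + E₂, S₂ = −3·E₁; reading off coefficients, c₁ = [-2, -2, -3] and c₂ = [-3, 1, 0].
Hence T = [3, 2] ⊗ [3, 2] ⊗ [-2, -2, -3] + [1, 3] ⊗ [1, -3] ⊗ [-3, 1, 0], so rank(T) ≤ 2.
These bounds meet, so rank(T) = 2.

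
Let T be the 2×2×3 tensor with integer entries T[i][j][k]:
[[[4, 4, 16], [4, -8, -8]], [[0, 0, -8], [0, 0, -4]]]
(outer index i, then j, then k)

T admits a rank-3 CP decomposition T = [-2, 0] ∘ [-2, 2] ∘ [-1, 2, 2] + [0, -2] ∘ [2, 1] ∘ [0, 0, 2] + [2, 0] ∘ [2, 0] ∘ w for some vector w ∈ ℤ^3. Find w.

w = [2, -1, 2]

Subtract the known terms from T to get the rank-1 residual R = [2, 0] ∘ [2, 0] ∘ w, so R[i,j,k] = a[i]·b[j]·w[k]. Pick indices with nonzero a[0]·b[0] = (2)·(2) = 4. Only the fibre through (0,0,·) is needed: R[0,0,:] = T[0,0,:] − Σₗ aₗ[0]bₗ[0]cₗ = [4, 4, 16] − (-2)·(-2)·[-1, 2, 2] − (0)·(2)·[0, 0, 2] = [8, -4, 8]. Then w[k] = R[0,0,k] / 4 for each k, giving w = [8, -4, 8] / 4 = [2, -1, 2].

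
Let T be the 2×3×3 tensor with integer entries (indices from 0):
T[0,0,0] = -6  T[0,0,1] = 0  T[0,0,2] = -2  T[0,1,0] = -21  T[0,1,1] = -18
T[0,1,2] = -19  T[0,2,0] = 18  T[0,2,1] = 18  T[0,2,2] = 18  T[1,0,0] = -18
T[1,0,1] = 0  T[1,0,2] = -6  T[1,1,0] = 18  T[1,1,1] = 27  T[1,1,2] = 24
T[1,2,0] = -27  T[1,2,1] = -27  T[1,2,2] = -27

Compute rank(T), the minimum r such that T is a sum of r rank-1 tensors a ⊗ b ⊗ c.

Lower bound: the mode-1 unfolding of T (rows indexed by i, columns by (j,k) = (0,0), (0,1), (0,2), (1,0), (1,1), (1,2), (2,0), (2,1), (2,2)) is [[-6, 0, -2, -21, -18, -19, 18, 18, 18], [-18, 0, -6, 18, 27, 24, -27, -27, -27]].
There the 2×2 minor on rows i ∈ {0, 1}, columns (j,k) ∈ {(0,0), (1,0)} is det [[-6, -21], [-18, 18]] = -486 ≠ 0, so this unfolding has rank ≥ 2; CP rank is at least every unfolding rank, so rank(T) ≥ 2. (Flattening ranks never certify an upper bound on CP rank; for that we must actually write T with 2 rank-1 terms.)
Upper bound — finding two terms. Write S_k = T[:,:,k] for the frontal slices: S₀ = [[-6, -21, 18], [-18, 18, -27]], S₁ = [[0, -18, 18], [0, 27, -27]], S₂ = [[-2, -19, 18], [-6, 24, -27]].
If T = a₁ ⊗ b₁ ⊗ c₁ + a₂ ⊗ b₂ ⊗ c₂ then each S_k = c₁[k]·a₁b₁ᵀ + c₂[k]·a₂b₂ᵀ. S₀ and S₁ are linearly independent, so a₁b₁ᵀ and a₂b₂ᵀ must span the same plane of matrices: they are the rank-1 matrices of the form x·S₀ + y·S₁.
The 2×2 minor of x·S₀ + y·S₁ on rows {0,1}, columns {0,1} is −486·x² − 486·xy = (-486)·(x + y)(x), vanishing at (x:y) = (1:-1) and (0:1).
M₁ = S₀ − S₁ = [[-6, -3, 0], [-18, -9, 0]] = (-3)·[1, 3][2, 1, 0]ᵀ and M₂ = S₁ = [[0, -18, 18], [0, 27, -27]] = (-9)·[2, -3][0, 1, -1]ᵀ, so take a₁ = [1, 3], b₁ = [2, 1, 0], a₂ = [2, -3], b₂ = [0, 1, -1].
Each slice is an integer combination of E₁ = a₁b₁ᵀ and E₂ = a₂b₂ᵀ: S₀ = −3·E₁ − 9·E₂, S₁ = −9·E₂, S₂ = −E₁ − 9·E₂; reading off coefficients, c₁ = [-3, 0, -1] and c₂ = [-9, -9, -9].
Hence T = [1, 3] ⊗ [2, 1, 0] ⊗ [-3, 0, -1] + [2, -3] ⊗ [0, 1, -1] ⊗ [-9, -9, -9], so rank(T) ≤ 2.
These bounds meet, so rank(T) = 2.

2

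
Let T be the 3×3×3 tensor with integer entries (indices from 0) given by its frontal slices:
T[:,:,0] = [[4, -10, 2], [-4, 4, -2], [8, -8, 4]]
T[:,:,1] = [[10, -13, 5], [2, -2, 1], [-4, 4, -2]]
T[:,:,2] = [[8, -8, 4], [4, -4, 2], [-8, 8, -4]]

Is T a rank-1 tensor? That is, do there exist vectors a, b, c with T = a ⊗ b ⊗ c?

The mode-2 unfolding of T (rows indexed by j, columns by (i,k) = (0,0), (0,1), (0,2), (1,0), (1,1), (1,2), (2,0), (2,1), (2,2)) is [[4, 10, 8, -4, 2, 4, 8, -4, -8], [-10, -13, -8, 4, -2, -4, -8, 4, 8], [2, 5, 4, -2, 1, 2, 4, -2, -4]].
There the 2×2 minor on rows j ∈ {0, 1}, columns (i,k) ∈ {(0,0), (0,1)} is det [[4, 10], [-10, -13]] = 48 ≠ 0, so this unfolding has rank ≥ 2; CP rank is at least every unfolding rank, so rank(T) ≥ 2.
In particular rank(T) ≥ 2 > 1, so T is not rank-1.

No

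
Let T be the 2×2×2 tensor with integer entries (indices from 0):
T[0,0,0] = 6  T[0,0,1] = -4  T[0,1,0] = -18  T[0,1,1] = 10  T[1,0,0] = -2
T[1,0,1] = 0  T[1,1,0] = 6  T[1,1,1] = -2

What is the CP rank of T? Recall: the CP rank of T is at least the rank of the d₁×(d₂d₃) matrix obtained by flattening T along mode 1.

Lower bound: the mode-3 unfolding of T (rows indexed by k, columns by (i,j) = (0,0), (0,1), (1,0), (1,1)) is [[6, -18, -2, 6], [-4, 10, 0, -2]].
There the 2×2 minor on rows k ∈ {0, 1}, columns (i,j) ∈ {(0,0), (0,1)} is det [[6, -18], [-4, 10]] = -12 ≠ 0, so this unfolding has rank ≥ 2; CP rank is at least every unfolding rank, so rank(T) ≥ 2. (Unfolding ranks only ever bound the CP rank from below — rank(T) can be strictly larger than all of them — so the matching upper bound has to come from an explicit 2-term decomposition.)
Upper bound — finding two terms. Write S_k = T[:,:,k] for the frontal slices: S₀ = [[6, -18], [-2, 6]], S₁ = [[-4, 10], [0, -2]].
If T = a₁ ∘ b₁ ∘ c₁ + a₂ ∘ b₂ ∘ c₂ then each S_k = c₁[k]·a₁b₁ᵀ + c₂[k]·a₂b₂ᵀ. S₀ and S₁ are linearly independent, so a₁b₁ᵀ and a₂b₂ᵀ must span the same plane of matrices: they are the rank-1 matrices of the form x·S₀ + y·S₁.
det(x·S₀ + y·S₁) is −16·xy + 8·y² = (-8)·(2·x − y)(y), vanishing at (x:y) = (1:2) and (1:0).
M₁ = S₀ + 2·S₁ = [[-2, 2], [-2, 2]] = (-2)·[1, 1][1, -1]ᵀ and M₂ = S₀ = [[6, -18], [-2, 6]] = 2·[3, -1][1, -3]ᵀ, so take a₁ = [1, 1], b₁ = [1, -1], a₂ = [3, -1], b₂ = [1, -3].
Each slice is an integer combination of E₁ = a₁b₁ᵀ and E₂ = a₂b₂ᵀ: S₀ = 2·E₂, S₁ = −E₁ − E₂; reading off coefficients, c₁ = [0, -1] and c₂ = [2, -1].
Hence T = [1, 1] ∘ [1, -1] ∘ [0, -1] + [3, -1] ∘ [1, -3] ∘ [2, -1], so rank(T) ≤ 2.
These bounds meet, so rank(T) = 2.

2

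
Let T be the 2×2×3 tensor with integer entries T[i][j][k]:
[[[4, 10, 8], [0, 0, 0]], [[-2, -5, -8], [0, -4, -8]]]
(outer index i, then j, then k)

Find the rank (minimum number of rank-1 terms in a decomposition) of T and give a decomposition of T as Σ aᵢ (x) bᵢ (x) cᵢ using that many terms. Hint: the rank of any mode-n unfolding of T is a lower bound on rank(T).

rank(T) = 3

Lower bound: the mode-3 unfolding of T (rows indexed by k, columns by (i,j) = (0,0), (0,1), (1,0), (1,1)) is [[4, 0, -2, 0], [10, 0, -5, -4], [8, 0, -8, -8]].
There the 3×3 minor on rows k ∈ {0, 1, 2}, columns (i,j) ∈ {(0,0), (1,0), (1,1)} is det [[4, -2, 0], [10, -5, -4], [8, -8, -8]] = -64 ≠ 0, so this unfolding has rank ≥ 3; CP rank is at least every unfolding rank, so rank(T) ≥ 3. (Unfolding ranks only ever bound the CP rank from below — rank(T) can be strictly larger than all of them — so the matching upper bound has to come from an explicit 3-term decomposition.)
Upper bound: T is a sum of 3 rank-1 terms, T = [0, 1] (x) [1, 1] (x) [0, -4, -8] + [1, 0] (x) [1, 0] (x) [0, 8, 8] + [2, -1] (x) [1, 0] (x) [2, 1, 0] (one valid choice — decompositions are not unique — normalised so each a, b is primitive with positive first nonzero entry; check it by expanding all entries), so rank(T) ≤ 3.
These bounds meet, so rank(T) = 3.
Check entry T[0,1,2] = 0: (0)·(1)·(-8) + (1)·(0)·(8) + (2)·(0)·(0) = 0.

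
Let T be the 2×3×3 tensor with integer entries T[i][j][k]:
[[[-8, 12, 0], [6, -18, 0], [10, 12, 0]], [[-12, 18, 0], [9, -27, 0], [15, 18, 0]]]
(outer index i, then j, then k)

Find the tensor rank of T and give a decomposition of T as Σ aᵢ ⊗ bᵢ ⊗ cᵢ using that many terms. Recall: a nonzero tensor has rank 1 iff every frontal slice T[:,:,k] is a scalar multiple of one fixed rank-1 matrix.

Lower bound: in the mode-3 unfolding of T (rows indexed by k, columns by (i,j)) the 2×2 minor on rows k ∈ {0, 1}, columns (i,j) ∈ {(0,0), (0,1)} is det [[-8, 6], [12, -18]] = 72 ≠ 0, so that unfolding has rank ≥ 2 and hence rank(T) ≥ 2 (CP rank is at least every unfolding rank, though it can be larger).
Upper bound: T[i,:,:] = a[i]·M for every slice, with a = [2, 3] and M = [[-4, 6, 0], [3, -9, 0], [5, 6, 0]] (rows j, columns k).
Column 2 of M is zero, so splitting by the other two columns, M = [-4, 3, 5][1, 0, 0]ᵀ + [6, -9, 6][0, 1, 0]ᵀ.
Hence T = [2, 3] ⊗ [-4, 3, 5] ⊗ [1, 0, 0] + [2, 3] ⊗ [6, -9, 6] ⊗ [0, 1, 0], so rank(T) ≤ 2.
These bounds meet, so rank(T) = 2.

rank(T) = 2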